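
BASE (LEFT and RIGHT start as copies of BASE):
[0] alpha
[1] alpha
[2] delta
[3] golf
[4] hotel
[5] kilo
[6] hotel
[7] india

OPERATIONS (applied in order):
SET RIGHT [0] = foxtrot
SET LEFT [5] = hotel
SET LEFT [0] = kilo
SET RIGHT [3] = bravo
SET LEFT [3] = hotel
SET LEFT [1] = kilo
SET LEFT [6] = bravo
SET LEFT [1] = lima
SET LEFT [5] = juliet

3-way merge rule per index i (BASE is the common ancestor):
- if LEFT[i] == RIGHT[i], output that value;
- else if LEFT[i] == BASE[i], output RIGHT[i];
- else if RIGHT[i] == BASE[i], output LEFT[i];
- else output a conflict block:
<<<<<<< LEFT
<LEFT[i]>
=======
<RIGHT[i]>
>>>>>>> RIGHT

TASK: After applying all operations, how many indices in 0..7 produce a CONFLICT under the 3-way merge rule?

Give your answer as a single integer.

Answer: 2

Derivation:
Final LEFT:  [kilo, lima, delta, hotel, hotel, juliet, bravo, india]
Final RIGHT: [foxtrot, alpha, delta, bravo, hotel, kilo, hotel, india]
i=0: BASE=alpha L=kilo R=foxtrot all differ -> CONFLICT
i=1: L=lima, R=alpha=BASE -> take LEFT -> lima
i=2: L=delta R=delta -> agree -> delta
i=3: BASE=golf L=hotel R=bravo all differ -> CONFLICT
i=4: L=hotel R=hotel -> agree -> hotel
i=5: L=juliet, R=kilo=BASE -> take LEFT -> juliet
i=6: L=bravo, R=hotel=BASE -> take LEFT -> bravo
i=7: L=india R=india -> agree -> india
Conflict count: 2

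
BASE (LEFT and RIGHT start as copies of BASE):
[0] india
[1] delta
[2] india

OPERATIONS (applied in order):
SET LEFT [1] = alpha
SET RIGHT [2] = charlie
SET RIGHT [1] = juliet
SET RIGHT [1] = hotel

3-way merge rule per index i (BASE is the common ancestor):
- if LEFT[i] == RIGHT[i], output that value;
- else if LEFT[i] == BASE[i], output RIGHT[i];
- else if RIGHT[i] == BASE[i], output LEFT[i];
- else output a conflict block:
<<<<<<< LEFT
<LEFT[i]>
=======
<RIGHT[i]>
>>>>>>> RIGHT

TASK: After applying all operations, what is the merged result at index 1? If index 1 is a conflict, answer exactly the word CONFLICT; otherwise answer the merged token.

Final LEFT:  [india, alpha, india]
Final RIGHT: [india, hotel, charlie]
i=0: L=india R=india -> agree -> india
i=1: BASE=delta L=alpha R=hotel all differ -> CONFLICT
i=2: L=india=BASE, R=charlie -> take RIGHT -> charlie
Index 1 -> CONFLICT

Answer: CONFLICT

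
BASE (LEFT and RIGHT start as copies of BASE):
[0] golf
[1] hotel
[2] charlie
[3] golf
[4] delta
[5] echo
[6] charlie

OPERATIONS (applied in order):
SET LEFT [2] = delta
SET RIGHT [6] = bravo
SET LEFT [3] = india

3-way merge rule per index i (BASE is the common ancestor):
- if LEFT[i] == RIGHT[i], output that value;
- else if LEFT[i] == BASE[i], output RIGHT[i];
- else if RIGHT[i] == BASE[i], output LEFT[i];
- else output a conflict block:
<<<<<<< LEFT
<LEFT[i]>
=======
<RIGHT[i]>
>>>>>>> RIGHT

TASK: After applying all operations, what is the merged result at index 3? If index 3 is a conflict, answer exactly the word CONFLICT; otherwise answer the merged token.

Final LEFT:  [golf, hotel, delta, india, delta, echo, charlie]
Final RIGHT: [golf, hotel, charlie, golf, delta, echo, bravo]
i=0: L=golf R=golf -> agree -> golf
i=1: L=hotel R=hotel -> agree -> hotel
i=2: L=delta, R=charlie=BASE -> take LEFT -> delta
i=3: L=india, R=golf=BASE -> take LEFT -> india
i=4: L=delta R=delta -> agree -> delta
i=5: L=echo R=echo -> agree -> echo
i=6: L=charlie=BASE, R=bravo -> take RIGHT -> bravo
Index 3 -> india

Answer: india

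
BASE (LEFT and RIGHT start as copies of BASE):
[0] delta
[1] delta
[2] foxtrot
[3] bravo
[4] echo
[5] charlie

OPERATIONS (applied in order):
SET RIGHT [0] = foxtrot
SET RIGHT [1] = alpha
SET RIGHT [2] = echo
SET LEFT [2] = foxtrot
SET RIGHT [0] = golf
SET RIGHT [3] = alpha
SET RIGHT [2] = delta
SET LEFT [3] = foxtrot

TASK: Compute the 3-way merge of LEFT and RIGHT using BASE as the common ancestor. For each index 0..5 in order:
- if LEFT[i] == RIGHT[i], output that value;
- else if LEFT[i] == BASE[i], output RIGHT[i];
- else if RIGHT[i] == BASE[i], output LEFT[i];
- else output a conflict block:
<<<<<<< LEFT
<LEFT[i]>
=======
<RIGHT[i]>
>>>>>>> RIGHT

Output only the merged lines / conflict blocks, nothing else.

Final LEFT:  [delta, delta, foxtrot, foxtrot, echo, charlie]
Final RIGHT: [golf, alpha, delta, alpha, echo, charlie]
i=0: L=delta=BASE, R=golf -> take RIGHT -> golf
i=1: L=delta=BASE, R=alpha -> take RIGHT -> alpha
i=2: L=foxtrot=BASE, R=delta -> take RIGHT -> delta
i=3: BASE=bravo L=foxtrot R=alpha all differ -> CONFLICT
i=4: L=echo R=echo -> agree -> echo
i=5: L=charlie R=charlie -> agree -> charlie

Answer: golf
alpha
delta
<<<<<<< LEFT
foxtrot
=======
alpha
>>>>>>> RIGHT
echo
charlie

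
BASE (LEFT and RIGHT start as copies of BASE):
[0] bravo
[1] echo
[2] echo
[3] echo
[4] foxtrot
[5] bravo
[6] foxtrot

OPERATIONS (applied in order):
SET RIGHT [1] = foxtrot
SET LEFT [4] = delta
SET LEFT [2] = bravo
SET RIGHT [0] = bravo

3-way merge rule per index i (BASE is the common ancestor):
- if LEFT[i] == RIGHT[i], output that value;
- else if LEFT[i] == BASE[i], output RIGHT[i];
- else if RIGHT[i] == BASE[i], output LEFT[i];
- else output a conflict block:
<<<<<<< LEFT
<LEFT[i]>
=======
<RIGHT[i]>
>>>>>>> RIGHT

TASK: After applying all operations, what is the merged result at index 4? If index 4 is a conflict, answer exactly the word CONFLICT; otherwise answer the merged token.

Final LEFT:  [bravo, echo, bravo, echo, delta, bravo, foxtrot]
Final RIGHT: [bravo, foxtrot, echo, echo, foxtrot, bravo, foxtrot]
i=0: L=bravo R=bravo -> agree -> bravo
i=1: L=echo=BASE, R=foxtrot -> take RIGHT -> foxtrot
i=2: L=bravo, R=echo=BASE -> take LEFT -> bravo
i=3: L=echo R=echo -> agree -> echo
i=4: L=delta, R=foxtrot=BASE -> take LEFT -> delta
i=5: L=bravo R=bravo -> agree -> bravo
i=6: L=foxtrot R=foxtrot -> agree -> foxtrot
Index 4 -> delta

Answer: delta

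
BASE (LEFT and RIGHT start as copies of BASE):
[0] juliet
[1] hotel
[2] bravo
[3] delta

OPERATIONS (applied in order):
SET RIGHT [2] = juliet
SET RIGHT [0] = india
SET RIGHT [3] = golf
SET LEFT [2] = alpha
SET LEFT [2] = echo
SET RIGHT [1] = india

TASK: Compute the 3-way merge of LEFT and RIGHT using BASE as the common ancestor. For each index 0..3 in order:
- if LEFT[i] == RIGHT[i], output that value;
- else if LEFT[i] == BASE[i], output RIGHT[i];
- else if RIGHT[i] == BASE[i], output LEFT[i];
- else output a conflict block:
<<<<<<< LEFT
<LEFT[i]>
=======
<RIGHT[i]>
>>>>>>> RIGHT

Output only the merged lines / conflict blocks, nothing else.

Final LEFT:  [juliet, hotel, echo, delta]
Final RIGHT: [india, india, juliet, golf]
i=0: L=juliet=BASE, R=india -> take RIGHT -> india
i=1: L=hotel=BASE, R=india -> take RIGHT -> india
i=2: BASE=bravo L=echo R=juliet all differ -> CONFLICT
i=3: L=delta=BASE, R=golf -> take RIGHT -> golf

Answer: india
india
<<<<<<< LEFT
echo
=======
juliet
>>>>>>> RIGHT
golf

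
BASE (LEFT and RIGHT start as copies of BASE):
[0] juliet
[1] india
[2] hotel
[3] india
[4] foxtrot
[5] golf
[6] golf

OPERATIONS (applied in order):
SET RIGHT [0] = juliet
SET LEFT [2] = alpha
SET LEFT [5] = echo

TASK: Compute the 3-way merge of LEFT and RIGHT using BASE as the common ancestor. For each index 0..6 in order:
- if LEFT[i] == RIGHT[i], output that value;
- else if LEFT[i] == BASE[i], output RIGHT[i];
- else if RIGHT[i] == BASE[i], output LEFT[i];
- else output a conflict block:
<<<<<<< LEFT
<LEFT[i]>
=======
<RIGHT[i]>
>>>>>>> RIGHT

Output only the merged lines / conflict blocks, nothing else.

Final LEFT:  [juliet, india, alpha, india, foxtrot, echo, golf]
Final RIGHT: [juliet, india, hotel, india, foxtrot, golf, golf]
i=0: L=juliet R=juliet -> agree -> juliet
i=1: L=india R=india -> agree -> india
i=2: L=alpha, R=hotel=BASE -> take LEFT -> alpha
i=3: L=india R=india -> agree -> india
i=4: L=foxtrot R=foxtrot -> agree -> foxtrot
i=5: L=echo, R=golf=BASE -> take LEFT -> echo
i=6: L=golf R=golf -> agree -> golf

Answer: juliet
india
alpha
india
foxtrot
echo
golf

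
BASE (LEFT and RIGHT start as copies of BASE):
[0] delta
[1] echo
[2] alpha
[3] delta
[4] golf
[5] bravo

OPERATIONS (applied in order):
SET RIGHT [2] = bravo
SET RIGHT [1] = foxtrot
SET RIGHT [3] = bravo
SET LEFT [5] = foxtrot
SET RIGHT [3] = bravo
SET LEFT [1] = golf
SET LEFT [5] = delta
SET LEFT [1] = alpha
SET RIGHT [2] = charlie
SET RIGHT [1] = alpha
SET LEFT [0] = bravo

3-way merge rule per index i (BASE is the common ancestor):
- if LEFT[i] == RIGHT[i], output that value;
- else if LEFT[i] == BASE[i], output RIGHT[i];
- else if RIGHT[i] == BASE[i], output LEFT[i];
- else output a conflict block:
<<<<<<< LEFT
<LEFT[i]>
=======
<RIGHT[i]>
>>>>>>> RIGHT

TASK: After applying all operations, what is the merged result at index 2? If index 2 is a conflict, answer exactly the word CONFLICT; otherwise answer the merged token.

Final LEFT:  [bravo, alpha, alpha, delta, golf, delta]
Final RIGHT: [delta, alpha, charlie, bravo, golf, bravo]
i=0: L=bravo, R=delta=BASE -> take LEFT -> bravo
i=1: L=alpha R=alpha -> agree -> alpha
i=2: L=alpha=BASE, R=charlie -> take RIGHT -> charlie
i=3: L=delta=BASE, R=bravo -> take RIGHT -> bravo
i=4: L=golf R=golf -> agree -> golf
i=5: L=delta, R=bravo=BASE -> take LEFT -> delta
Index 2 -> charlie

Answer: charlie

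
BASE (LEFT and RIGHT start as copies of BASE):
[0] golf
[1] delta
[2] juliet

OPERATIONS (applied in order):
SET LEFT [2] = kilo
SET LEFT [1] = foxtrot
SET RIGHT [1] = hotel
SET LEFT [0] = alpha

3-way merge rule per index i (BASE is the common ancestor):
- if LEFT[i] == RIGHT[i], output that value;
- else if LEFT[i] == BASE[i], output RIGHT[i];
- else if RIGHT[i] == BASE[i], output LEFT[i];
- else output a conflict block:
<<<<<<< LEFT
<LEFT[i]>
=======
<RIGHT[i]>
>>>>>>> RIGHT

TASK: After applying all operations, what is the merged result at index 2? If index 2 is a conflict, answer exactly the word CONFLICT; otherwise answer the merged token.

Answer: kilo

Derivation:
Final LEFT:  [alpha, foxtrot, kilo]
Final RIGHT: [golf, hotel, juliet]
i=0: L=alpha, R=golf=BASE -> take LEFT -> alpha
i=1: BASE=delta L=foxtrot R=hotel all differ -> CONFLICT
i=2: L=kilo, R=juliet=BASE -> take LEFT -> kilo
Index 2 -> kilo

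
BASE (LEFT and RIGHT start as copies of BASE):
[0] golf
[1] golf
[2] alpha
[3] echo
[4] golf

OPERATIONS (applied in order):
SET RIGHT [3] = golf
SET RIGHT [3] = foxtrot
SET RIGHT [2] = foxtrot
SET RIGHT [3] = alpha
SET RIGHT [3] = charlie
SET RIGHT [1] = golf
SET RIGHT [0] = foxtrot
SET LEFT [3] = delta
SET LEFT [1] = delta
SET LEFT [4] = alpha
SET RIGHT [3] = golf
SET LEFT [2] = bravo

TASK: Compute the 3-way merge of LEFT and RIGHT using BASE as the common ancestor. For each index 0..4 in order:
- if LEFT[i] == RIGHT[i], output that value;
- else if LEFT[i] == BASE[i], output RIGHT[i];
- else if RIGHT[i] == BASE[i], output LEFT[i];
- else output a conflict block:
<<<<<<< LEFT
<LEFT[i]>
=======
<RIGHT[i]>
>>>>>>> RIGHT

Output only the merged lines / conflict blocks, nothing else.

Answer: foxtrot
delta
<<<<<<< LEFT
bravo
=======
foxtrot
>>>>>>> RIGHT
<<<<<<< LEFT
delta
=======
golf
>>>>>>> RIGHT
alpha

Derivation:
Final LEFT:  [golf, delta, bravo, delta, alpha]
Final RIGHT: [foxtrot, golf, foxtrot, golf, golf]
i=0: L=golf=BASE, R=foxtrot -> take RIGHT -> foxtrot
i=1: L=delta, R=golf=BASE -> take LEFT -> delta
i=2: BASE=alpha L=bravo R=foxtrot all differ -> CONFLICT
i=3: BASE=echo L=delta R=golf all differ -> CONFLICT
i=4: L=alpha, R=golf=BASE -> take LEFT -> alpha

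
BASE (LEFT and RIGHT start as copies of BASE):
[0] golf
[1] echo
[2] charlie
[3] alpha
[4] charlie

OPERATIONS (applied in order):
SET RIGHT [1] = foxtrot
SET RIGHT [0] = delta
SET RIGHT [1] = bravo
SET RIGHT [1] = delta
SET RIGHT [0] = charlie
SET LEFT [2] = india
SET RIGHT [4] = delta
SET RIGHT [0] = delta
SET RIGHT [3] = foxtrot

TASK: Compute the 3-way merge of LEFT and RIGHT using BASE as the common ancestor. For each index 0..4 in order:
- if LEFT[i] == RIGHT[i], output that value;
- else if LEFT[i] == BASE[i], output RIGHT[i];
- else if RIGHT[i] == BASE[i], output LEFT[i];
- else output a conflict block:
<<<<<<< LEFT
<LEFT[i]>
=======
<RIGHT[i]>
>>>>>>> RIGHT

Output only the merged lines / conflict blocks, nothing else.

Final LEFT:  [golf, echo, india, alpha, charlie]
Final RIGHT: [delta, delta, charlie, foxtrot, delta]
i=0: L=golf=BASE, R=delta -> take RIGHT -> delta
i=1: L=echo=BASE, R=delta -> take RIGHT -> delta
i=2: L=india, R=charlie=BASE -> take LEFT -> india
i=3: L=alpha=BASE, R=foxtrot -> take RIGHT -> foxtrot
i=4: L=charlie=BASE, R=delta -> take RIGHT -> delta

Answer: delta
delta
india
foxtrot
delta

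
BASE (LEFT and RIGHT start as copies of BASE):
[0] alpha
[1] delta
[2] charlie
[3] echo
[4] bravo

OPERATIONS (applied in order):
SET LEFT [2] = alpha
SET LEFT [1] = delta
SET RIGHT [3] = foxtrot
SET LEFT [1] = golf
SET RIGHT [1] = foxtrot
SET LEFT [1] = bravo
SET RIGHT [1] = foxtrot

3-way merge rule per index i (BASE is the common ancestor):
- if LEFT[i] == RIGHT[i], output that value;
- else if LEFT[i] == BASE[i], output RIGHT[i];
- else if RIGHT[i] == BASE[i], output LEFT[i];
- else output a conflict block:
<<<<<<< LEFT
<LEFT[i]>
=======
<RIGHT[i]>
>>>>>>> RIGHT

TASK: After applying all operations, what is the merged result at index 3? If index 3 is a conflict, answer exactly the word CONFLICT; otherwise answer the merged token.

Answer: foxtrot

Derivation:
Final LEFT:  [alpha, bravo, alpha, echo, bravo]
Final RIGHT: [alpha, foxtrot, charlie, foxtrot, bravo]
i=0: L=alpha R=alpha -> agree -> alpha
i=1: BASE=delta L=bravo R=foxtrot all differ -> CONFLICT
i=2: L=alpha, R=charlie=BASE -> take LEFT -> alpha
i=3: L=echo=BASE, R=foxtrot -> take RIGHT -> foxtrot
i=4: L=bravo R=bravo -> agree -> bravo
Index 3 -> foxtrot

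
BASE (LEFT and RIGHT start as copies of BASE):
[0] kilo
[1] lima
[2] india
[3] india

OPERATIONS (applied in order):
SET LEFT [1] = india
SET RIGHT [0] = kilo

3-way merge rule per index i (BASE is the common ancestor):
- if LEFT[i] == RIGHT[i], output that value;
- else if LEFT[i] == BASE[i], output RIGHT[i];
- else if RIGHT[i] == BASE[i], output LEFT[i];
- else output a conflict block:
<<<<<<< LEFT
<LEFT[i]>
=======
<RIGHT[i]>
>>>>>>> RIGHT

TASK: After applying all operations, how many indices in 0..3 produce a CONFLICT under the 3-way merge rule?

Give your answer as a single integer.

Final LEFT:  [kilo, india, india, india]
Final RIGHT: [kilo, lima, india, india]
i=0: L=kilo R=kilo -> agree -> kilo
i=1: L=india, R=lima=BASE -> take LEFT -> india
i=2: L=india R=india -> agree -> india
i=3: L=india R=india -> agree -> india
Conflict count: 0

Answer: 0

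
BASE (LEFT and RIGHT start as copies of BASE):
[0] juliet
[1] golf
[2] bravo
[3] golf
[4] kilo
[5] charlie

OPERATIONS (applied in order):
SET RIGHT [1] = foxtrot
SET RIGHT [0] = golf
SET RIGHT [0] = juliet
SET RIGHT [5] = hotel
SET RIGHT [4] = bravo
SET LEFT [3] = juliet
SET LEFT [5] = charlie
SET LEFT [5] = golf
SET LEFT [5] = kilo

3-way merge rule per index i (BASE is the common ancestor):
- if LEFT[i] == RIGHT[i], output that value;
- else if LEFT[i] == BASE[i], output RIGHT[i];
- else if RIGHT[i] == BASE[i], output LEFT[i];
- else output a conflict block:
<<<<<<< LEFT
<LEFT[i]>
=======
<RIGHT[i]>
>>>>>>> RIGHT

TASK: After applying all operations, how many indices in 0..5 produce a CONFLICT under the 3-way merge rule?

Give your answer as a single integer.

Final LEFT:  [juliet, golf, bravo, juliet, kilo, kilo]
Final RIGHT: [juliet, foxtrot, bravo, golf, bravo, hotel]
i=0: L=juliet R=juliet -> agree -> juliet
i=1: L=golf=BASE, R=foxtrot -> take RIGHT -> foxtrot
i=2: L=bravo R=bravo -> agree -> bravo
i=3: L=juliet, R=golf=BASE -> take LEFT -> juliet
i=4: L=kilo=BASE, R=bravo -> take RIGHT -> bravo
i=5: BASE=charlie L=kilo R=hotel all differ -> CONFLICT
Conflict count: 1

Answer: 1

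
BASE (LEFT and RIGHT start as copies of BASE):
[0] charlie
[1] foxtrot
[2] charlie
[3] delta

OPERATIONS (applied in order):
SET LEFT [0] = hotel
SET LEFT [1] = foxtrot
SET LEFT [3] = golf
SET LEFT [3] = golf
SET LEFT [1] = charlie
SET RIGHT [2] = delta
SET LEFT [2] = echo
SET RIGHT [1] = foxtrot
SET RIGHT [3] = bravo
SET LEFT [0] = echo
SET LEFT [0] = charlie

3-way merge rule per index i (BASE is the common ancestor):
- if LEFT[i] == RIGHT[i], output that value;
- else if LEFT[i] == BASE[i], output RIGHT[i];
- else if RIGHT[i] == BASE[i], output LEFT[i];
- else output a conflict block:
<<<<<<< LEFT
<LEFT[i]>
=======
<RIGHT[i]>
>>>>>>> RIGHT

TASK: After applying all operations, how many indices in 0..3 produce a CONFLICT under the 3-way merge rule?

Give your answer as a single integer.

Answer: 2

Derivation:
Final LEFT:  [charlie, charlie, echo, golf]
Final RIGHT: [charlie, foxtrot, delta, bravo]
i=0: L=charlie R=charlie -> agree -> charlie
i=1: L=charlie, R=foxtrot=BASE -> take LEFT -> charlie
i=2: BASE=charlie L=echo R=delta all differ -> CONFLICT
i=3: BASE=delta L=golf R=bravo all differ -> CONFLICT
Conflict count: 2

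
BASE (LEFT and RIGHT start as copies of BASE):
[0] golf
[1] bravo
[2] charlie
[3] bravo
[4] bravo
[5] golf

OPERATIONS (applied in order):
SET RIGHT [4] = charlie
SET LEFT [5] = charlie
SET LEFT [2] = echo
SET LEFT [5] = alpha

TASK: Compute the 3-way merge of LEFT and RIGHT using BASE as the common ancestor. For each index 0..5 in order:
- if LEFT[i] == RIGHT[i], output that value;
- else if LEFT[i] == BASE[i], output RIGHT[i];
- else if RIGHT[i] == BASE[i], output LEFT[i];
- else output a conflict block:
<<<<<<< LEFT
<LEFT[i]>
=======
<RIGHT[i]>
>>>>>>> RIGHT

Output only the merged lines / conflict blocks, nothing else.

Final LEFT:  [golf, bravo, echo, bravo, bravo, alpha]
Final RIGHT: [golf, bravo, charlie, bravo, charlie, golf]
i=0: L=golf R=golf -> agree -> golf
i=1: L=bravo R=bravo -> agree -> bravo
i=2: L=echo, R=charlie=BASE -> take LEFT -> echo
i=3: L=bravo R=bravo -> agree -> bravo
i=4: L=bravo=BASE, R=charlie -> take RIGHT -> charlie
i=5: L=alpha, R=golf=BASE -> take LEFT -> alpha

Answer: golf
bravo
echo
bravo
charlie
alpha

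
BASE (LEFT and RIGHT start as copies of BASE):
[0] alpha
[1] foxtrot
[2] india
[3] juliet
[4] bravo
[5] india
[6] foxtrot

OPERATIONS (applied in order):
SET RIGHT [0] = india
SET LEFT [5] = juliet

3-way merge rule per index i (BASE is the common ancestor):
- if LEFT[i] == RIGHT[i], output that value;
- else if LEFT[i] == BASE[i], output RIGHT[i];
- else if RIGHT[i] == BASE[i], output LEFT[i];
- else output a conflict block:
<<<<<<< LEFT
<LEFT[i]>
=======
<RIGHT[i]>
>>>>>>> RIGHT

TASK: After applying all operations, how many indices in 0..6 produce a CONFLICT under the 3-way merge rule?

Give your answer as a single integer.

Final LEFT:  [alpha, foxtrot, india, juliet, bravo, juliet, foxtrot]
Final RIGHT: [india, foxtrot, india, juliet, bravo, india, foxtrot]
i=0: L=alpha=BASE, R=india -> take RIGHT -> india
i=1: L=foxtrot R=foxtrot -> agree -> foxtrot
i=2: L=india R=india -> agree -> india
i=3: L=juliet R=juliet -> agree -> juliet
i=4: L=bravo R=bravo -> agree -> bravo
i=5: L=juliet, R=india=BASE -> take LEFT -> juliet
i=6: L=foxtrot R=foxtrot -> agree -> foxtrot
Conflict count: 0

Answer: 0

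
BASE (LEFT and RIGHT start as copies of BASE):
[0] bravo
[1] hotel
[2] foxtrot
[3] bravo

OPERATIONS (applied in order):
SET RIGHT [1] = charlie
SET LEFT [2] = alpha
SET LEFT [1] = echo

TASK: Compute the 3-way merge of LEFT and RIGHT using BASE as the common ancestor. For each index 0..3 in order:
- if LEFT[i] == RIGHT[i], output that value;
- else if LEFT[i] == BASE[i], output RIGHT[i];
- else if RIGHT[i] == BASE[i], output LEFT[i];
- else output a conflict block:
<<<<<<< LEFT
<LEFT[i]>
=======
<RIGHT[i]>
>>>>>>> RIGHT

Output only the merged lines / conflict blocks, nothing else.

Final LEFT:  [bravo, echo, alpha, bravo]
Final RIGHT: [bravo, charlie, foxtrot, bravo]
i=0: L=bravo R=bravo -> agree -> bravo
i=1: BASE=hotel L=echo R=charlie all differ -> CONFLICT
i=2: L=alpha, R=foxtrot=BASE -> take LEFT -> alpha
i=3: L=bravo R=bravo -> agree -> bravo

Answer: bravo
<<<<<<< LEFT
echo
=======
charlie
>>>>>>> RIGHT
alpha
bravo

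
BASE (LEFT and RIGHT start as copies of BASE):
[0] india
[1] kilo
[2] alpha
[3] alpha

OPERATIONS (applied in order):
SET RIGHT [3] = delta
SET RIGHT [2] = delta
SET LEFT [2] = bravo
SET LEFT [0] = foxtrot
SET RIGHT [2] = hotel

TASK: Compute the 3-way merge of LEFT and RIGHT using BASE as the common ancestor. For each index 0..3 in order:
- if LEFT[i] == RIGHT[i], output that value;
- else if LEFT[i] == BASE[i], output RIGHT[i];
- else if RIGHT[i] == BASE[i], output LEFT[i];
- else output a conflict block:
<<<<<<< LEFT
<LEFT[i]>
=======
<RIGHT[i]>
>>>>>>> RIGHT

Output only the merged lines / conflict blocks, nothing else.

Answer: foxtrot
kilo
<<<<<<< LEFT
bravo
=======
hotel
>>>>>>> RIGHT
delta

Derivation:
Final LEFT:  [foxtrot, kilo, bravo, alpha]
Final RIGHT: [india, kilo, hotel, delta]
i=0: L=foxtrot, R=india=BASE -> take LEFT -> foxtrot
i=1: L=kilo R=kilo -> agree -> kilo
i=2: BASE=alpha L=bravo R=hotel all differ -> CONFLICT
i=3: L=alpha=BASE, R=delta -> take RIGHT -> delta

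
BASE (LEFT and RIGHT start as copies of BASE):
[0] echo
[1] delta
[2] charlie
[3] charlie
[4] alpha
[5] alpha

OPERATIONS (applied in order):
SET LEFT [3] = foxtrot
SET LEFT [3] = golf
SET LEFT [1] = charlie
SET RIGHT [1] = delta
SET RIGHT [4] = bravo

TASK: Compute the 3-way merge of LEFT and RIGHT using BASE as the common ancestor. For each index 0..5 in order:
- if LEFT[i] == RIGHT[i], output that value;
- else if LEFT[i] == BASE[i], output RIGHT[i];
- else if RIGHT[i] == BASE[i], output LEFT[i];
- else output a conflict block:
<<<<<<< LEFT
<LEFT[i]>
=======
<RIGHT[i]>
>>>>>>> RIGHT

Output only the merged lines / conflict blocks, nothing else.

Final LEFT:  [echo, charlie, charlie, golf, alpha, alpha]
Final RIGHT: [echo, delta, charlie, charlie, bravo, alpha]
i=0: L=echo R=echo -> agree -> echo
i=1: L=charlie, R=delta=BASE -> take LEFT -> charlie
i=2: L=charlie R=charlie -> agree -> charlie
i=3: L=golf, R=charlie=BASE -> take LEFT -> golf
i=4: L=alpha=BASE, R=bravo -> take RIGHT -> bravo
i=5: L=alpha R=alpha -> agree -> alpha

Answer: echo
charlie
charlie
golf
bravo
alpha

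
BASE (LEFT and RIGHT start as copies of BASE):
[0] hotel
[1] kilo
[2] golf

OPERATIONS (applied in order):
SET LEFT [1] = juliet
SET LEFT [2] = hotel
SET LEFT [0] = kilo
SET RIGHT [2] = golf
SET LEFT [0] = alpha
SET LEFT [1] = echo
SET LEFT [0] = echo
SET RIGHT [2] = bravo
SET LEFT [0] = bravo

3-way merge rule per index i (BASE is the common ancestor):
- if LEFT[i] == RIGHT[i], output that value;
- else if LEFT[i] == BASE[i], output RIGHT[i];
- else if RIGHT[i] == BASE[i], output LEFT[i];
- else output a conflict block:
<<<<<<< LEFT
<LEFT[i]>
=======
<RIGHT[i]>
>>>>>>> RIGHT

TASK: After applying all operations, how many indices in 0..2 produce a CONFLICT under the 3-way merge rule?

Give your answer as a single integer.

Final LEFT:  [bravo, echo, hotel]
Final RIGHT: [hotel, kilo, bravo]
i=0: L=bravo, R=hotel=BASE -> take LEFT -> bravo
i=1: L=echo, R=kilo=BASE -> take LEFT -> echo
i=2: BASE=golf L=hotel R=bravo all differ -> CONFLICT
Conflict count: 1

Answer: 1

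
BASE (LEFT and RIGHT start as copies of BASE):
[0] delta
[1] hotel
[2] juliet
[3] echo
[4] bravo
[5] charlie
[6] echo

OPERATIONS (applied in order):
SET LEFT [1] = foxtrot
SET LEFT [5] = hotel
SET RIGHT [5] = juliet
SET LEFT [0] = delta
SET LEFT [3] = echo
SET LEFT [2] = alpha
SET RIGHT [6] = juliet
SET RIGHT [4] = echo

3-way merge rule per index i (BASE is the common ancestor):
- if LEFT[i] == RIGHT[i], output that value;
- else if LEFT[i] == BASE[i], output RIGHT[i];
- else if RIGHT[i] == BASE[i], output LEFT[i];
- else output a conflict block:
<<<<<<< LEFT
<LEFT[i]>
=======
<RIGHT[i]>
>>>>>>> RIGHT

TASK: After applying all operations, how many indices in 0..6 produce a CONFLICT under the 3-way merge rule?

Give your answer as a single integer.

Final LEFT:  [delta, foxtrot, alpha, echo, bravo, hotel, echo]
Final RIGHT: [delta, hotel, juliet, echo, echo, juliet, juliet]
i=0: L=delta R=delta -> agree -> delta
i=1: L=foxtrot, R=hotel=BASE -> take LEFT -> foxtrot
i=2: L=alpha, R=juliet=BASE -> take LEFT -> alpha
i=3: L=echo R=echo -> agree -> echo
i=4: L=bravo=BASE, R=echo -> take RIGHT -> echo
i=5: BASE=charlie L=hotel R=juliet all differ -> CONFLICT
i=6: L=echo=BASE, R=juliet -> take RIGHT -> juliet
Conflict count: 1

Answer: 1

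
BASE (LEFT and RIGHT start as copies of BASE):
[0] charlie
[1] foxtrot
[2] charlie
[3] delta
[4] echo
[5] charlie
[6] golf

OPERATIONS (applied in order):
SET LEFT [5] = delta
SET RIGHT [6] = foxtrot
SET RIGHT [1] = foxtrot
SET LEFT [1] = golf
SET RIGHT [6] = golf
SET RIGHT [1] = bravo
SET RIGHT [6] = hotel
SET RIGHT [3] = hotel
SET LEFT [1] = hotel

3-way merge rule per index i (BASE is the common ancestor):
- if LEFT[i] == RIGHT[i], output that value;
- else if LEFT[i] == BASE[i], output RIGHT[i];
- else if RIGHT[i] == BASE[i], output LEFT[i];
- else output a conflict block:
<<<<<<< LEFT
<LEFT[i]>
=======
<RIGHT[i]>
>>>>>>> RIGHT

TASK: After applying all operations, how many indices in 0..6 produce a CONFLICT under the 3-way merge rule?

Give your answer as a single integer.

Final LEFT:  [charlie, hotel, charlie, delta, echo, delta, golf]
Final RIGHT: [charlie, bravo, charlie, hotel, echo, charlie, hotel]
i=0: L=charlie R=charlie -> agree -> charlie
i=1: BASE=foxtrot L=hotel R=bravo all differ -> CONFLICT
i=2: L=charlie R=charlie -> agree -> charlie
i=3: L=delta=BASE, R=hotel -> take RIGHT -> hotel
i=4: L=echo R=echo -> agree -> echo
i=5: L=delta, R=charlie=BASE -> take LEFT -> delta
i=6: L=golf=BASE, R=hotel -> take RIGHT -> hotel
Conflict count: 1

Answer: 1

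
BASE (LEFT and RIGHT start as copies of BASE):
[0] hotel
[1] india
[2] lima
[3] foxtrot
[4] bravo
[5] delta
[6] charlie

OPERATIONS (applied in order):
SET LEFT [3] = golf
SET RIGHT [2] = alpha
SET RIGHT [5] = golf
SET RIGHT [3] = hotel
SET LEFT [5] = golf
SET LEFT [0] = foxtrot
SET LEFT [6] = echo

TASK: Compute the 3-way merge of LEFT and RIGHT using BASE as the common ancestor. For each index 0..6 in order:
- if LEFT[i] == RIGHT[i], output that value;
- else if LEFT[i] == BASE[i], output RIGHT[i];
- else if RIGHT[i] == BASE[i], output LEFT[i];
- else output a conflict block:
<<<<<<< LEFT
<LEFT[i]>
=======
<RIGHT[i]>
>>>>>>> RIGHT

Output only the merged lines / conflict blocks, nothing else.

Answer: foxtrot
india
alpha
<<<<<<< LEFT
golf
=======
hotel
>>>>>>> RIGHT
bravo
golf
echo

Derivation:
Final LEFT:  [foxtrot, india, lima, golf, bravo, golf, echo]
Final RIGHT: [hotel, india, alpha, hotel, bravo, golf, charlie]
i=0: L=foxtrot, R=hotel=BASE -> take LEFT -> foxtrot
i=1: L=india R=india -> agree -> india
i=2: L=lima=BASE, R=alpha -> take RIGHT -> alpha
i=3: BASE=foxtrot L=golf R=hotel all differ -> CONFLICT
i=4: L=bravo R=bravo -> agree -> bravo
i=5: L=golf R=golf -> agree -> golf
i=6: L=echo, R=charlie=BASE -> take LEFT -> echo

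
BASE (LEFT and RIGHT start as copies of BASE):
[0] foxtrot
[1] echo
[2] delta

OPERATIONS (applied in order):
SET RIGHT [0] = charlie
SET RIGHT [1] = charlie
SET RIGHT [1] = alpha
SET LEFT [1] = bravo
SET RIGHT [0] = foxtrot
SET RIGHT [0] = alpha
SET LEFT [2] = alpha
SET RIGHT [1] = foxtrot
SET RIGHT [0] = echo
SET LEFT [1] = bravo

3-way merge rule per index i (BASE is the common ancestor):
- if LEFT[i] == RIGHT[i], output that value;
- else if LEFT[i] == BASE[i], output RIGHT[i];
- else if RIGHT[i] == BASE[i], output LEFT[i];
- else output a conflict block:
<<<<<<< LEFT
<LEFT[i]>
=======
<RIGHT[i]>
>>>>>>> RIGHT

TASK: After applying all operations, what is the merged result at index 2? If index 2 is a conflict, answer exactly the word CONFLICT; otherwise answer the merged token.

Final LEFT:  [foxtrot, bravo, alpha]
Final RIGHT: [echo, foxtrot, delta]
i=0: L=foxtrot=BASE, R=echo -> take RIGHT -> echo
i=1: BASE=echo L=bravo R=foxtrot all differ -> CONFLICT
i=2: L=alpha, R=delta=BASE -> take LEFT -> alpha
Index 2 -> alpha

Answer: alpha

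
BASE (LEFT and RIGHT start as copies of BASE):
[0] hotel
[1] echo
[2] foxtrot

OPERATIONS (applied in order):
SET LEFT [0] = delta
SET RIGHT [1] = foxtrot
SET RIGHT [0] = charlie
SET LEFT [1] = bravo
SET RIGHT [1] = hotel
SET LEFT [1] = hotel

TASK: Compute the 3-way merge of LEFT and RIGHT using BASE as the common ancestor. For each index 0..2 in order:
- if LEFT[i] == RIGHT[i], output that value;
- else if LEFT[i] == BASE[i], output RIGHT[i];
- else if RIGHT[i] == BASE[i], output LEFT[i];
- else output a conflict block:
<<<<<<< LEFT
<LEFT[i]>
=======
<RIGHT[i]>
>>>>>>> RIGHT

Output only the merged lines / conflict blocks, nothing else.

Final LEFT:  [delta, hotel, foxtrot]
Final RIGHT: [charlie, hotel, foxtrot]
i=0: BASE=hotel L=delta R=charlie all differ -> CONFLICT
i=1: L=hotel R=hotel -> agree -> hotel
i=2: L=foxtrot R=foxtrot -> agree -> foxtrot

Answer: <<<<<<< LEFT
delta
=======
charlie
>>>>>>> RIGHT
hotel
foxtrot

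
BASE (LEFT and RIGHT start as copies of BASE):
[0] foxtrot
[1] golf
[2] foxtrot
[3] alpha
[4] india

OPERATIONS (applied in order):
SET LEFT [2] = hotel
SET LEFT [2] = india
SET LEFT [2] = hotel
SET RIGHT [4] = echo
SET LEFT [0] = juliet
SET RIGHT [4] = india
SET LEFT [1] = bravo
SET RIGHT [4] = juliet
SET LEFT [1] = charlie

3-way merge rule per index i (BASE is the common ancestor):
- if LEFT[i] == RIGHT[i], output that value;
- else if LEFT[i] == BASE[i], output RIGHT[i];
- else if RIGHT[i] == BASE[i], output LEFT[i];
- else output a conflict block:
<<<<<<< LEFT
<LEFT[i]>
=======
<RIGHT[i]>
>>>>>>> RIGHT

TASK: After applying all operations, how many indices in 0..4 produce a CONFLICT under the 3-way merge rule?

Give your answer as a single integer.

Final LEFT:  [juliet, charlie, hotel, alpha, india]
Final RIGHT: [foxtrot, golf, foxtrot, alpha, juliet]
i=0: L=juliet, R=foxtrot=BASE -> take LEFT -> juliet
i=1: L=charlie, R=golf=BASE -> take LEFT -> charlie
i=2: L=hotel, R=foxtrot=BASE -> take LEFT -> hotel
i=3: L=alpha R=alpha -> agree -> alpha
i=4: L=india=BASE, R=juliet -> take RIGHT -> juliet
Conflict count: 0

Answer: 0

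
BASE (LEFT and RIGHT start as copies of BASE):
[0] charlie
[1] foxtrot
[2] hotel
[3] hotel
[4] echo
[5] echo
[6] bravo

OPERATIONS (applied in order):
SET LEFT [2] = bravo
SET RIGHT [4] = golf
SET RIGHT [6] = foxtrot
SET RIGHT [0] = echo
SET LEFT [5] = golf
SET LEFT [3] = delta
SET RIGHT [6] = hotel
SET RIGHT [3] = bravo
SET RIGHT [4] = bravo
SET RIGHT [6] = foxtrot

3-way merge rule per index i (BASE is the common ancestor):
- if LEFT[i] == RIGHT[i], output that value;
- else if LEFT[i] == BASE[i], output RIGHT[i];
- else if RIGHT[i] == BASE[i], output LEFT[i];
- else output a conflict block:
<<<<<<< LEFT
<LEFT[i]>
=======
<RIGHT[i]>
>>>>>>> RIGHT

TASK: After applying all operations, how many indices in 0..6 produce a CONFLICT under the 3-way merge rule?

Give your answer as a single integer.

Final LEFT:  [charlie, foxtrot, bravo, delta, echo, golf, bravo]
Final RIGHT: [echo, foxtrot, hotel, bravo, bravo, echo, foxtrot]
i=0: L=charlie=BASE, R=echo -> take RIGHT -> echo
i=1: L=foxtrot R=foxtrot -> agree -> foxtrot
i=2: L=bravo, R=hotel=BASE -> take LEFT -> bravo
i=3: BASE=hotel L=delta R=bravo all differ -> CONFLICT
i=4: L=echo=BASE, R=bravo -> take RIGHT -> bravo
i=5: L=golf, R=echo=BASE -> take LEFT -> golf
i=6: L=bravo=BASE, R=foxtrot -> take RIGHT -> foxtrot
Conflict count: 1

Answer: 1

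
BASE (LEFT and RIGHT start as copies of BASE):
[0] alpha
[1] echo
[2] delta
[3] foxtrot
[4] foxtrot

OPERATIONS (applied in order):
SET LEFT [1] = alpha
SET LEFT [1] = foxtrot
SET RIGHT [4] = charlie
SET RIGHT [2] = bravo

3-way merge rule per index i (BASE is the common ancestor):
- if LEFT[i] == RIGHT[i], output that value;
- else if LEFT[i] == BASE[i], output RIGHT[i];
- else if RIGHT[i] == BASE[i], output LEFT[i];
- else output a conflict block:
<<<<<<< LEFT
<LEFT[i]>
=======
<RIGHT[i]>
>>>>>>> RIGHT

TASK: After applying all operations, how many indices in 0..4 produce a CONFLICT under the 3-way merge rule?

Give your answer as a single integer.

Final LEFT:  [alpha, foxtrot, delta, foxtrot, foxtrot]
Final RIGHT: [alpha, echo, bravo, foxtrot, charlie]
i=0: L=alpha R=alpha -> agree -> alpha
i=1: L=foxtrot, R=echo=BASE -> take LEFT -> foxtrot
i=2: L=delta=BASE, R=bravo -> take RIGHT -> bravo
i=3: L=foxtrot R=foxtrot -> agree -> foxtrot
i=4: L=foxtrot=BASE, R=charlie -> take RIGHT -> charlie
Conflict count: 0

Answer: 0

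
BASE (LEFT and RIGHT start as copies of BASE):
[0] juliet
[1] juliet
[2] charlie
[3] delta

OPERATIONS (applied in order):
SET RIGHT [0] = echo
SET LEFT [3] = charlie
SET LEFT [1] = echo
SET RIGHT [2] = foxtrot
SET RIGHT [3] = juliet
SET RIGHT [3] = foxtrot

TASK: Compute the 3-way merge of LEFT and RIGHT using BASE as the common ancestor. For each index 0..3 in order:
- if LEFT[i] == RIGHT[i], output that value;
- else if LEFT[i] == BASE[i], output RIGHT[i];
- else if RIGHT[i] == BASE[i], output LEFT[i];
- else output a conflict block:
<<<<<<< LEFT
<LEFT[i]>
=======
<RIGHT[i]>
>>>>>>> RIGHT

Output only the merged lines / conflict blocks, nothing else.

Answer: echo
echo
foxtrot
<<<<<<< LEFT
charlie
=======
foxtrot
>>>>>>> RIGHT

Derivation:
Final LEFT:  [juliet, echo, charlie, charlie]
Final RIGHT: [echo, juliet, foxtrot, foxtrot]
i=0: L=juliet=BASE, R=echo -> take RIGHT -> echo
i=1: L=echo, R=juliet=BASE -> take LEFT -> echo
i=2: L=charlie=BASE, R=foxtrot -> take RIGHT -> foxtrot
i=3: BASE=delta L=charlie R=foxtrot all differ -> CONFLICT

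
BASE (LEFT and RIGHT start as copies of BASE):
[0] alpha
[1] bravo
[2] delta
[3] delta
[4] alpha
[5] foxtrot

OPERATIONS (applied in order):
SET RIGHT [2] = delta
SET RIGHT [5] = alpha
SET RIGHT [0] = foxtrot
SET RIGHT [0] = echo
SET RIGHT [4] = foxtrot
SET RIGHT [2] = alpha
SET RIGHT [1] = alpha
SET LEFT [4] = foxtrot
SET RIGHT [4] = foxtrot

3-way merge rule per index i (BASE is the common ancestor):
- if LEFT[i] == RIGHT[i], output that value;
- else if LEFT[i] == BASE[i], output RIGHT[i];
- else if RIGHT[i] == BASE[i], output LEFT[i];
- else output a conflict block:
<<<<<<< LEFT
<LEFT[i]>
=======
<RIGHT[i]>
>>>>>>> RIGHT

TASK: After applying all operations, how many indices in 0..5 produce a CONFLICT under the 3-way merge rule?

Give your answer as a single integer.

Answer: 0

Derivation:
Final LEFT:  [alpha, bravo, delta, delta, foxtrot, foxtrot]
Final RIGHT: [echo, alpha, alpha, delta, foxtrot, alpha]
i=0: L=alpha=BASE, R=echo -> take RIGHT -> echo
i=1: L=bravo=BASE, R=alpha -> take RIGHT -> alpha
i=2: L=delta=BASE, R=alpha -> take RIGHT -> alpha
i=3: L=delta R=delta -> agree -> delta
i=4: L=foxtrot R=foxtrot -> agree -> foxtrot
i=5: L=foxtrot=BASE, R=alpha -> take RIGHT -> alpha
Conflict count: 0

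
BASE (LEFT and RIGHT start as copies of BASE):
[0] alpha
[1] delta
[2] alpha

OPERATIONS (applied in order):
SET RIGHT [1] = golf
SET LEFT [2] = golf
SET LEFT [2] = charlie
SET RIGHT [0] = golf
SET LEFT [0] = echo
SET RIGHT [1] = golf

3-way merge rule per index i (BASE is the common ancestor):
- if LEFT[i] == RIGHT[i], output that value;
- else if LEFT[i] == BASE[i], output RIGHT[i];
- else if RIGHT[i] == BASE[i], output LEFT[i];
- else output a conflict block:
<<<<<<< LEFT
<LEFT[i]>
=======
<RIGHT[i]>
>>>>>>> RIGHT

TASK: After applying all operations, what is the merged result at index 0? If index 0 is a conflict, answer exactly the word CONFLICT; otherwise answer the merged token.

Final LEFT:  [echo, delta, charlie]
Final RIGHT: [golf, golf, alpha]
i=0: BASE=alpha L=echo R=golf all differ -> CONFLICT
i=1: L=delta=BASE, R=golf -> take RIGHT -> golf
i=2: L=charlie, R=alpha=BASE -> take LEFT -> charlie
Index 0 -> CONFLICT

Answer: CONFLICT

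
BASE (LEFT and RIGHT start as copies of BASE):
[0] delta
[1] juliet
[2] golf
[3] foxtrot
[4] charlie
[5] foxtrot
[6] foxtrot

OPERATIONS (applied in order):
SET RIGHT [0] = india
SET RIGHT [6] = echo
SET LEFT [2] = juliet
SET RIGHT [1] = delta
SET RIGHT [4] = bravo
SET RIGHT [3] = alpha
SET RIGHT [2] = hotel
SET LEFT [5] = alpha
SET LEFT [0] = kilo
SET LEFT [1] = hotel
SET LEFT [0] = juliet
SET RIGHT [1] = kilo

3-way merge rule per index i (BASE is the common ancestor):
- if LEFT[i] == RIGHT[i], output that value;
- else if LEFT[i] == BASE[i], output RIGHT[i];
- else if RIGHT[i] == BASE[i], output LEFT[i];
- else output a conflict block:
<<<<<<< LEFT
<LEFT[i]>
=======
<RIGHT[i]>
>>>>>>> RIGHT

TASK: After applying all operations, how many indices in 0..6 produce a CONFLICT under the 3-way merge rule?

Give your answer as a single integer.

Final LEFT:  [juliet, hotel, juliet, foxtrot, charlie, alpha, foxtrot]
Final RIGHT: [india, kilo, hotel, alpha, bravo, foxtrot, echo]
i=0: BASE=delta L=juliet R=india all differ -> CONFLICT
i=1: BASE=juliet L=hotel R=kilo all differ -> CONFLICT
i=2: BASE=golf L=juliet R=hotel all differ -> CONFLICT
i=3: L=foxtrot=BASE, R=alpha -> take RIGHT -> alpha
i=4: L=charlie=BASE, R=bravo -> take RIGHT -> bravo
i=5: L=alpha, R=foxtrot=BASE -> take LEFT -> alpha
i=6: L=foxtrot=BASE, R=echo -> take RIGHT -> echo
Conflict count: 3

Answer: 3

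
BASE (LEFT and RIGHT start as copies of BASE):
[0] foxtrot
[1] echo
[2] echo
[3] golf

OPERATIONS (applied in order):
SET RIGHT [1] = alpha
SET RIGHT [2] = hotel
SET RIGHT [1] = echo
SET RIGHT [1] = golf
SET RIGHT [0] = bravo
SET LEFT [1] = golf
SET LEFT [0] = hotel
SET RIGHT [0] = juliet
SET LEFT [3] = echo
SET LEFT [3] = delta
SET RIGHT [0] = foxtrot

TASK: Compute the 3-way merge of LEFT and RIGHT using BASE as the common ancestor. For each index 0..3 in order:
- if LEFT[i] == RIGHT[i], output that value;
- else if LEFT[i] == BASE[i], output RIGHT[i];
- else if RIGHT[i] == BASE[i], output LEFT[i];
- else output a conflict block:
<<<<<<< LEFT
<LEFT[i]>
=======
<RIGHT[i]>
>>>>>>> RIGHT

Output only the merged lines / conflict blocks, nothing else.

Answer: hotel
golf
hotel
delta

Derivation:
Final LEFT:  [hotel, golf, echo, delta]
Final RIGHT: [foxtrot, golf, hotel, golf]
i=0: L=hotel, R=foxtrot=BASE -> take LEFT -> hotel
i=1: L=golf R=golf -> agree -> golf
i=2: L=echo=BASE, R=hotel -> take RIGHT -> hotel
i=3: L=delta, R=golf=BASE -> take LEFT -> delta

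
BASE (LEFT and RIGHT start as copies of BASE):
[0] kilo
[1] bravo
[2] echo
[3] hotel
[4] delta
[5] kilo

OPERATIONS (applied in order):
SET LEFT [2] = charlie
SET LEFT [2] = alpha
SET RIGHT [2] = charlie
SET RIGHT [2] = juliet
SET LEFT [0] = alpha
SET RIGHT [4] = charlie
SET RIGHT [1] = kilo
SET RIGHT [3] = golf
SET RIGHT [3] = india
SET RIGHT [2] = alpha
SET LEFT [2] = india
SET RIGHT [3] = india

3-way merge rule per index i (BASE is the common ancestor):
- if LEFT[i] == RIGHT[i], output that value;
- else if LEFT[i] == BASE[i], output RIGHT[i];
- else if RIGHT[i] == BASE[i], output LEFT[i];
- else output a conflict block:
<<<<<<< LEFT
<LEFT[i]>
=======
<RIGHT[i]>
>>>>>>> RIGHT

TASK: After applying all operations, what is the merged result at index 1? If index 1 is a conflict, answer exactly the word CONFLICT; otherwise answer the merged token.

Final LEFT:  [alpha, bravo, india, hotel, delta, kilo]
Final RIGHT: [kilo, kilo, alpha, india, charlie, kilo]
i=0: L=alpha, R=kilo=BASE -> take LEFT -> alpha
i=1: L=bravo=BASE, R=kilo -> take RIGHT -> kilo
i=2: BASE=echo L=india R=alpha all differ -> CONFLICT
i=3: L=hotel=BASE, R=india -> take RIGHT -> india
i=4: L=delta=BASE, R=charlie -> take RIGHT -> charlie
i=5: L=kilo R=kilo -> agree -> kilo
Index 1 -> kilo

Answer: kilo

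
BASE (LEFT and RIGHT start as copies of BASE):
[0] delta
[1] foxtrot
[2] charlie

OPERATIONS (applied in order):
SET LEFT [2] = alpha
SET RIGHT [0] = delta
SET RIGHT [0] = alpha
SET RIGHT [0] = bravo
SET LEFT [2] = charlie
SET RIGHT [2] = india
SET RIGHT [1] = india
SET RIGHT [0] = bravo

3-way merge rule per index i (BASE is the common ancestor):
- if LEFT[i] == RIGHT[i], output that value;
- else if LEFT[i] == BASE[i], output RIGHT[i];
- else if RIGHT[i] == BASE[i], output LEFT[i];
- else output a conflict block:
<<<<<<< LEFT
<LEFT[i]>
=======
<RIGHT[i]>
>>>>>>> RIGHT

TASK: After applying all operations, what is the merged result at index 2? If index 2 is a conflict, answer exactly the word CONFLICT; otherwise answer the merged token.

Answer: india

Derivation:
Final LEFT:  [delta, foxtrot, charlie]
Final RIGHT: [bravo, india, india]
i=0: L=delta=BASE, R=bravo -> take RIGHT -> bravo
i=1: L=foxtrot=BASE, R=india -> take RIGHT -> india
i=2: L=charlie=BASE, R=india -> take RIGHT -> india
Index 2 -> india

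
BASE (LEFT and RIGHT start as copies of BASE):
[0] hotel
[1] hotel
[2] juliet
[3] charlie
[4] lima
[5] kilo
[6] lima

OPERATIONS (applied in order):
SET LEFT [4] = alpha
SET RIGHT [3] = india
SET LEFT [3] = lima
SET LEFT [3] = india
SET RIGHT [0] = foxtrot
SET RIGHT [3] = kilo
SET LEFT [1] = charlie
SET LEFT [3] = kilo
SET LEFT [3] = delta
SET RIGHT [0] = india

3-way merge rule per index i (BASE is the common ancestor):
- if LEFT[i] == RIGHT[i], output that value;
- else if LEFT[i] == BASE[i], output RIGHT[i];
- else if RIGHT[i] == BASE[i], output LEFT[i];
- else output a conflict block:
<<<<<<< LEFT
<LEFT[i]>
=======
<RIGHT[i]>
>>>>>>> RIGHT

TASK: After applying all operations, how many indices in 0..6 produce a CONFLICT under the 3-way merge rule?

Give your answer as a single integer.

Final LEFT:  [hotel, charlie, juliet, delta, alpha, kilo, lima]
Final RIGHT: [india, hotel, juliet, kilo, lima, kilo, lima]
i=0: L=hotel=BASE, R=india -> take RIGHT -> india
i=1: L=charlie, R=hotel=BASE -> take LEFT -> charlie
i=2: L=juliet R=juliet -> agree -> juliet
i=3: BASE=charlie L=delta R=kilo all differ -> CONFLICT
i=4: L=alpha, R=lima=BASE -> take LEFT -> alpha
i=5: L=kilo R=kilo -> agree -> kilo
i=6: L=lima R=lima -> agree -> lima
Conflict count: 1

Answer: 1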